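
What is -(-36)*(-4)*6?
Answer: -864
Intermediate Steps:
-(-36)*(-4)*6 = -12*12*6 = -144*6 = -864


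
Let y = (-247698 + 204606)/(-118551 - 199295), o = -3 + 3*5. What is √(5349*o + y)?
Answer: 3*√180129880595290/158923 ≈ 253.35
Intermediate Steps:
o = 12 (o = -3 + 15 = 12)
y = 21546/158923 (y = -43092/(-317846) = -43092*(-1/317846) = 21546/158923 ≈ 0.13558)
√(5349*o + y) = √(5349*12 + 21546/158923) = √(64188 + 21546/158923) = √(10200971070/158923) = 3*√180129880595290/158923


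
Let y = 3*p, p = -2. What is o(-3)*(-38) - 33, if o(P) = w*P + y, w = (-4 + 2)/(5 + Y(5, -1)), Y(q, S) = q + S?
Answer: 509/3 ≈ 169.67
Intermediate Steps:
Y(q, S) = S + q
y = -6 (y = 3*(-2) = -6)
w = -2/9 (w = (-4 + 2)/(5 + (-1 + 5)) = -2/(5 + 4) = -2/9 ≈ -0.22222)
o(P) = -6 - 2*P/9 (o(P) = -2*P/9 - 6 = -6 - 2*P/9)
o(-3)*(-38) - 33 = (-6 - 2/9*(-3))*(-38) - 33 = (-6 + 2/3)*(-38) - 33 = -16/3*(-38) - 33 = 608/3 - 33 = 509/3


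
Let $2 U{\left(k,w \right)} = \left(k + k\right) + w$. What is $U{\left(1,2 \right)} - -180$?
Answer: $182$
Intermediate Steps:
$U{\left(k,w \right)} = k + \frac{w}{2}$ ($U{\left(k,w \right)} = \frac{\left(k + k\right) + w}{2} = \frac{2 k + w}{2} = \frac{w + 2 k}{2} = k + \frac{w}{2}$)
$U{\left(1,2 \right)} - -180 = \left(1 + \frac{1}{2} \cdot 2\right) - -180 = \left(1 + 1\right) + 180 = 2 + 180 = 182$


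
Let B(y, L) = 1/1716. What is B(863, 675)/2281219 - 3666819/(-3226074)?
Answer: 2392337711832925/2104783053002916 ≈ 1.1366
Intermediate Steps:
B(y, L) = 1/1716
B(863, 675)/2281219 - 3666819/(-3226074) = (1/1716)/2281219 - 3666819/(-3226074) = (1/1716)*(1/2281219) - 3666819*(-1/3226074) = 1/3914571804 + 1222273/1075358 = 2392337711832925/2104783053002916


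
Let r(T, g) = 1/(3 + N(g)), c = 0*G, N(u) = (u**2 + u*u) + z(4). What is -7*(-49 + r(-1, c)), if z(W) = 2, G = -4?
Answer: 1708/5 ≈ 341.60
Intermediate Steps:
N(u) = 2 + 2*u**2 (N(u) = (u**2 + u*u) + 2 = (u**2 + u**2) + 2 = 2*u**2 + 2 = 2 + 2*u**2)
c = 0 (c = 0*(-4) = 0)
r(T, g) = 1/(5 + 2*g**2) (r(T, g) = 1/(3 + (2 + 2*g**2)) = 1/(5 + 2*g**2))
-7*(-49 + r(-1, c)) = -7*(-49 + 1/(5 + 2*0**2)) = -7*(-49 + 1/(5 + 2*0)) = -7*(-49 + 1/(5 + 0)) = -7*(-49 + 1/5) = -7*(-244/5) = 1708/5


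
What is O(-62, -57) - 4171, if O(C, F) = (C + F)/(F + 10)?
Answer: -195918/47 ≈ -4168.5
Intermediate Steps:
O(C, F) = (C + F)/(10 + F)
O(-62, -57) - 4171 = (-62 - 57)/(10 - 57) - 4171 = -119/(-47) - 4171 = -1/47*(-119) - 4171 = 119/47 - 4171 = -195918/47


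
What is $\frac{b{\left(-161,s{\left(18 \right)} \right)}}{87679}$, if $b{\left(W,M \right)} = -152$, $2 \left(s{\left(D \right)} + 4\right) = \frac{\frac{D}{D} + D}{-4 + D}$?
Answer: $- \frac{152}{87679} \approx -0.0017336$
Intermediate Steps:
$s{\left(D \right)} = -4 + \frac{1 + D}{2 \left(-4 + D\right)}$ ($s{\left(D \right)} = -4 + \frac{\left(\frac{D}{D} + D\right) \frac{1}{-4 + D}}{2} = -4 + \frac{\left(1 + D\right) \frac{1}{-4 + D}}{2} = -4 + \frac{\frac{1}{-4 + D} \left(1 + D\right)}{2} = -4 + \frac{1 + D}{2 \left(-4 + D\right)}$)
$\frac{b{\left(-161,s{\left(18 \right)} \right)}}{87679} = - \frac{152}{87679}$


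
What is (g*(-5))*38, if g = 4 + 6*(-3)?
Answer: 2660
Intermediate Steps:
g = -14 (g = 4 - 18 = -14)
(g*(-5))*38 = -14*(-5)*38 = 70*38 = 2660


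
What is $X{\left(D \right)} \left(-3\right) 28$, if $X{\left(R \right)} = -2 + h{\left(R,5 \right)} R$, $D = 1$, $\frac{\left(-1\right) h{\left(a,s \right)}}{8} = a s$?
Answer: $3528$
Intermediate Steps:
$h{\left(a,s \right)} = - 8 a s$
$X{\left(R \right)} = -2 - 40 R^{2}$ ($X{\left(R \right)} = -2 + \left(-8\right) R 5 R = -2 + - 40 R R = -2 - 40 R^{2}$)
$X{\left(D \right)} \left(-3\right) 28 = \left(-2 - 40 \cdot 1^{2}\right) \left(-3\right) 28 = \left(-2 - 40\right) \left(-3\right) 28 = \left(-42\right) \left(-3\right) 28 = 126 \cdot 28 = 3528$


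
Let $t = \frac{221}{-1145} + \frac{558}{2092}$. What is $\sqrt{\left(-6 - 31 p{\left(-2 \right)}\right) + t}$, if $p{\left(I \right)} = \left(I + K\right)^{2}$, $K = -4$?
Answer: $\frac{i \sqrt{1609306126139170}}{1197670} \approx 33.495 i$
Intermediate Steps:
$p{\left(I \right)} = \left(-4 + I\right)^{2}$ ($p{\left(I \right)} = \left(I - 4\right)^{2} = \left(-4 + I\right)^{2}$)
$t = \frac{88289}{1197670}$ ($t = 221 \left(- \frac{1}{1145}\right) + 558 \cdot \frac{1}{2092} = - \frac{221}{1145} + \frac{279}{1046} = \frac{88289}{1197670} \approx 0.073717$)
$\sqrt{\left(-6 - 31 p{\left(-2 \right)}\right) + t} = \sqrt{\left(-6 - 31 \left(-4 - 2\right)^{2}\right) + \frac{88289}{1197670}} = \sqrt{\left(-6 - 31 \left(-6\right)^{2}\right) + \frac{88289}{1197670}} = \sqrt{\left(-6 - 1116\right) + \frac{88289}{1197670}} = \sqrt{-1122 + \frac{88289}{1197670}} = \sqrt{- \frac{1343697451}{1197670}} = \frac{i \sqrt{1609306126139170}}{1197670}$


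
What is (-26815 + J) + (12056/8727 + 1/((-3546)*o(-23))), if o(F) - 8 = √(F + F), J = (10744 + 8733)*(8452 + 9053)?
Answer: 96708616250783912/283671135 + I*√46/390060 ≈ 3.4092e+8 + 1.7388e-5*I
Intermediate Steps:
J = 340944885 (J = 19477*17505 = 340944885)
o(F) = 8 + √2*√F (o(F) = 8 + √(F + F) = 8 + √(2*F) = 8 + √2*√F)
(-26815 + J) + (12056/8727 + 1/((-3546)*o(-23))) = (-26815 + 340944885) + (12056/8727 + 1/((-3546)*(8 + √2*√(-23)))) = 340918070 + (12056*(1/8727) - 1/(3546*(8 + √2*(I*√23)))) = 340918070 + (12056/8727 - 1/(3546*(8 + I*√46))) = 2975192008946/8727 - 1/(3546*(8 + I*√46))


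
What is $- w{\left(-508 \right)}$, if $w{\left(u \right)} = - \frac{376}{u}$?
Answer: $- \frac{94}{127} \approx -0.74016$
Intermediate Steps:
$- w{\left(-508 \right)} = - \frac{-376}{-508} = - \frac{\left(-376\right) \left(-1\right)}{508} = \left(-1\right) \frac{94}{127} = - \frac{94}{127}$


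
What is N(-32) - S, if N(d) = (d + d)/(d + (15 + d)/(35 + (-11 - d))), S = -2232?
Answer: 4041272/1809 ≈ 2234.0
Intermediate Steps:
N(d) = 2*d/(d + (15 + d)/(24 - d)) (N(d) = (2*d)/(d + (15 + d)/(24 - d)) = 2*d/(d + (15 + d)/(24 - d)))
N(-32) - S = 2*(-32)*(-24 - 32)/(-15 + (-32)² - 25*(-32)) - 1*(-2232) = 2*(-32)*(-56)/(-15 + 1024 + 800) + 2232 = 2*(-32)*(-56)/1809 + 2232 = 2*(-32)*(1/1809)*(-56) + 2232 = 3584/1809 + 2232 = 4041272/1809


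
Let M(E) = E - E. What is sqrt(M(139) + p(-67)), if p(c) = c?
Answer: I*sqrt(67) ≈ 8.1853*I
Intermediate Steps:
M(E) = 0
sqrt(M(139) + p(-67)) = sqrt(0 - 67) = sqrt(-67) = I*sqrt(67)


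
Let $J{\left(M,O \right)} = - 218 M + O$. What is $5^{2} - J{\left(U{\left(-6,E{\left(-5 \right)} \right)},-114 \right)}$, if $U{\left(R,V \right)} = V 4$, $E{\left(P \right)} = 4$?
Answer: $3627$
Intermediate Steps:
$U{\left(R,V \right)} = 4 V$
$J{\left(M,O \right)} = O - 218 M$
$5^{2} - J{\left(U{\left(-6,E{\left(-5 \right)} \right)},-114 \right)} = 5^{2} - \left(-114 - 218 \cdot 4 \cdot 4\right) = 25 - \left(-114 - 3488\right) = 25 - -3602 = 25 + 3602 = 3627$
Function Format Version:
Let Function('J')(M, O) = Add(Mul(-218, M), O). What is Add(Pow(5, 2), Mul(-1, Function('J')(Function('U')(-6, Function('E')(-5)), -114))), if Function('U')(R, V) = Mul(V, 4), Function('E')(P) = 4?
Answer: 3627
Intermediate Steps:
Function('U')(R, V) = Mul(4, V)
Function('J')(M, O) = Add(O, Mul(-218, M))
Add(Pow(5, 2), Mul(-1, Function('J')(Function('U')(-6, Function('E')(-5)), -114))) = Add(Pow(5, 2), Mul(-1, Add(-114, Mul(-218, Mul(4, 4))))) = Add(25, Mul(-1, Add(-114, Mul(-218, 16)))) = Add(25, Mul(-1, Add(-114, -3488))) = Add(25, Mul(-1, -3602)) = Add(25, 3602) = 3627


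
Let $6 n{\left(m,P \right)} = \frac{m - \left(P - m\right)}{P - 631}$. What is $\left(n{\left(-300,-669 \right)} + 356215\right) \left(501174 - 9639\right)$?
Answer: $\frac{91047910551939}{520} \approx 1.7509 \cdot 10^{11}$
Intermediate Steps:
$n{\left(m,P \right)} = \frac{- P + 2 m}{6 \left(-631 + P\right)}$ ($n{\left(m,P \right)} = \frac{\left(m - \left(P - m\right)\right) \frac{1}{P - 631}}{6} = \frac{\left(- P + 2 m\right) \frac{1}{-631 + P}}{6} = \frac{\frac{1}{-631 + P} \left(- P + 2 m\right)}{6} = \frac{- P + 2 m}{6 \left(-631 + P\right)}$)
$\left(n{\left(-300,-669 \right)} + 356215\right) \left(501174 - 9639\right) = \left(\frac{\left(-1\right) \left(-669\right) + 2 \left(-300\right)}{6 \left(-631 - 669\right)} + 356215\right) \left(501174 - 9639\right) = \left(\frac{669 - 600}{6 \left(-1300\right)} + 356215\right) 491535 = \left(\frac{1}{6} \left(- \frac{1}{1300}\right) 69 + 356215\right) 491535 = \left(- \frac{23}{2600} + 356215\right) 491535 = \frac{926158977}{2600} \cdot 491535 = \frac{91047910551939}{520}$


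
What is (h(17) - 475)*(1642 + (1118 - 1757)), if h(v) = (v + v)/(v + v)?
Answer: -475422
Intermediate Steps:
h(v) = 1 (h(v) = (2*v)/((2*v)) = (2*v)*(1/(2*v)) = 1)
(h(17) - 475)*(1642 + (1118 - 1757)) = (1 - 475)*(1642 + (1118 - 1757)) = -474*(1642 - 639) = -474*1003 = -475422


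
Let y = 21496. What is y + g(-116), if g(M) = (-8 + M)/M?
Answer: 623415/29 ≈ 21497.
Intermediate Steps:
g(M) = (-8 + M)/M
y + g(-116) = 21496 + (-8 - 116)/(-116) = 21496 - 1/116*(-124) = 21496 + 31/29 = 623415/29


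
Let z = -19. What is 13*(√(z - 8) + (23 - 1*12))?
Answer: 143 + 39*I*√3 ≈ 143.0 + 67.55*I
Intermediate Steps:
13*(√(z - 8) + (23 - 1*12)) = 13*(√(-19 - 8) + (23 - 1*12)) = 13*(√(-27) + (23 - 12)) = 13*(3*I*√3 + 11) = 13*(11 + 3*I*√3) = 143 + 39*I*√3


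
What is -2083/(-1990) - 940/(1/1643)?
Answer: -3073393717/1990 ≈ -1.5444e+6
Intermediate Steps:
-2083/(-1990) - 940/(1/1643) = -2083*(-1/1990) - 940/1/1643 = 2083/1990 - 940*1643 = 2083/1990 - 1544420 = -3073393717/1990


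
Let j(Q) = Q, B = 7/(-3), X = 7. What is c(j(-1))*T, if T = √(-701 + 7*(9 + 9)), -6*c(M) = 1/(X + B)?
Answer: -5*I*√23/28 ≈ -0.8564*I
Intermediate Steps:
B = -7/3 (B = 7*(-⅓) = -7/3 ≈ -2.3333)
c(M) = -1/28 (c(M) = -1/(6*(7 - 7/3)) = -1/(6*14/3) = -⅙*3/14 = -1/28)
T = 5*I*√23 (T = √(-701 + 7*18) = √(-701 + 126) = √(-575) = 5*I*√23 ≈ 23.979*I)
c(j(-1))*T = -5*I*√23/28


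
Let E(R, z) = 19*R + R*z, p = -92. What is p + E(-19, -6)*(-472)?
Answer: 116492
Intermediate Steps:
p + E(-19, -6)*(-472) = -92 - 19*(19 - 6)*(-472) = -92 - 19*13*(-472) = -92 - 247*(-472) = -92 + 116584 = 116492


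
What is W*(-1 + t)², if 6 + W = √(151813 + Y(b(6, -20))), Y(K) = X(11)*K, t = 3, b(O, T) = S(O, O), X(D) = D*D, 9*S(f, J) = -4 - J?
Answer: -24 + 4*√1365107/3 ≈ 1533.8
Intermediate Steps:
S(f, J) = -4/9 - J/9 (S(f, J) = (-4 - J)/9 = -4/9 - J/9)
X(D) = D²
b(O, T) = -4/9 - O/9
Y(K) = 121*K (Y(K) = 11²*K = 121*K)
W = -6 + √1365107/3 (W = -6 + √(151813 + 121*(-4/9 - ⅑*6)) = -6 + √(151813 + 121*(-4/9 - ⅔)) = -6 + √(151813 + 121*(-10/9)) = -6 + √(151813 - 1210/9) = -6 + √(1365107/9) = -6 + √1365107/3 ≈ 383.46)
W*(-1 + t)² = (-6 + √1365107/3)*(-1 + 3)² = (-6 + √1365107/3)*2² = (-6 + √1365107/3)*4 = -24 + 4*√1365107/3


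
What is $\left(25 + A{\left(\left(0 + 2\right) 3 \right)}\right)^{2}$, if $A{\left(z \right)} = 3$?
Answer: $784$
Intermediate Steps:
$\left(25 + A{\left(\left(0 + 2\right) 3 \right)}\right)^{2} = \left(25 + 3\right)^{2} = 28^{2} = 784$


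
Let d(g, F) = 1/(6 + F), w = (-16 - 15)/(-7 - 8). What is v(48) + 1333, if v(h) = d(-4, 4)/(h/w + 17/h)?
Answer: 233855599/175435 ≈ 1333.0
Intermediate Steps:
w = 31/15 (w = -31/(-15) = -31*(-1/15) = 31/15 ≈ 2.0667)
v(h) = 1/(10*(17/h + 15*h/31)) (v(h) = 1/((6 + 4)*(h/(31/15) + 17/h)) = 1/(10*(h*(15/31) + 17/h)) = 1/(10*(15*h/31 + 17/h)) = 1/(10*(17/h + 15*h/31)))
v(48) + 1333 = (31/10)*48/(527 + 15*48²) + 1333 = (31/10)*48/(527 + 15*2304) + 1333 = (31/10)*48/(527 + 34560) + 1333 = (31/10)*48/35087 + 1333 = (31/10)*48*(1/35087) + 1333 = 744/175435 + 1333 = 233855599/175435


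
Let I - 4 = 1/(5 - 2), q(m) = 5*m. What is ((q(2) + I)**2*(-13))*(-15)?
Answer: 120185/3 ≈ 40062.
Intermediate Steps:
I = 13/3 (I = 4 + 1/(5 - 2) = 4 + 1/3 = 13/3 ≈ 4.3333)
((q(2) + I)**2*(-13))*(-15) = ((5*2 + 13/3)**2*(-13))*(-15) = ((10 + 13/3)**2*(-13))*(-15) = ((43/3)**2*(-13))*(-15) = ((1849/9)*(-13))*(-15) = -24037/9*(-15) = 120185/3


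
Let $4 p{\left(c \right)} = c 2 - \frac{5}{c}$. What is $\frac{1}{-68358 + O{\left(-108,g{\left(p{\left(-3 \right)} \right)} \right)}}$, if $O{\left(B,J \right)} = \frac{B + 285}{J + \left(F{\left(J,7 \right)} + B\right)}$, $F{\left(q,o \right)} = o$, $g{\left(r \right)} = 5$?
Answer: $- \frac{32}{2187515} \approx -1.4628 \cdot 10^{-5}$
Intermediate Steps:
$p{\left(c \right)} = \frac{c}{2} - \frac{5}{4 c}$ ($p{\left(c \right)} = \frac{c 2 - \frac{5}{c}}{4} = \frac{2 c - \frac{5}{c}}{4} = \frac{- \frac{5}{c} + 2 c}{4} = \frac{c}{2} - \frac{5}{4 c}$)
$O{\left(B,J \right)} = \frac{285 + B}{7 + B + J}$ ($O{\left(B,J \right)} = \frac{B + 285}{J + \left(7 + B\right)} = \frac{285 + B}{7 + B + J}$)
$\frac{1}{-68358 + O{\left(-108,g{\left(p{\left(-3 \right)} \right)} \right)}} = \frac{1}{-68358 + \frac{285 - 108}{7 - 108 + 5}} = \frac{1}{-68358 + \frac{1}{-96} \cdot 177} = \frac{1}{-68358 - \frac{59}{32}} = \frac{1}{- \frac{2187515}{32}} = - \frac{32}{2187515}$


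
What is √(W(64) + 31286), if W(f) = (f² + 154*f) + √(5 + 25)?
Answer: √(45238 + √30) ≈ 212.71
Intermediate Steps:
W(f) = √30 + f² + 154*f (W(f) = (f² + 154*f) + √30 = √30 + f² + 154*f)
√(W(64) + 31286) = √((√30 + 64² + 154*64) + 31286) = √((√30 + 4096 + 9856) + 31286) = √((13952 + √30) + 31286) = √(45238 + √30)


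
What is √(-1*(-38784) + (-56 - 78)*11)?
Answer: √37310 ≈ 193.16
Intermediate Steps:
√(-1*(-38784) + (-56 - 78)*11) = √(38784 - 134*11) = √(38784 - 1474) = √37310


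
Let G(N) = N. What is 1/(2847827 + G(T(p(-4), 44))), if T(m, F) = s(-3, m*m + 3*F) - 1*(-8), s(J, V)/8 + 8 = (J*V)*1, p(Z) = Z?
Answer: 1/2844219 ≈ 3.5159e-7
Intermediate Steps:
s(J, V) = -64 + 8*J*V (s(J, V) = -64 + 8*((J*V)*1) = -64 + 8*(J*V) = -64 + 8*J*V)
T(m, F) = -56 - 72*F - 24*m² (T(m, F) = (-64 + 8*(-3)*(m*m + 3*F)) - 1*(-8) = (-64 + 8*(-3)*(m² + 3*F)) + 8 = (-64 + (-72*F - 24*m²)) + 8 = (-64 - 72*F - 24*m²) + 8 = -56 - 72*F - 24*m²)
1/(2847827 + G(T(p(-4), 44))) = 1/(2847827 + (-56 - 72*44 - 24*(-4)²)) = 1/(2847827 + (-56 - 3168 - 24*16)) = 1/(2847827 + (-56 - 3168 - 384)) = 1/(2847827 - 3608) = 1/2844219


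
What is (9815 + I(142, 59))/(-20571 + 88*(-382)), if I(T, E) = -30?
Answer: -9785/54187 ≈ -0.18058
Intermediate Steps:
(9815 + I(142, 59))/(-20571 + 88*(-382)) = (9815 - 30)/(-20571 + 88*(-382)) = 9785/(-20571 - 33616) = 9785/(-54187) = 9785*(-1/54187) = -9785/54187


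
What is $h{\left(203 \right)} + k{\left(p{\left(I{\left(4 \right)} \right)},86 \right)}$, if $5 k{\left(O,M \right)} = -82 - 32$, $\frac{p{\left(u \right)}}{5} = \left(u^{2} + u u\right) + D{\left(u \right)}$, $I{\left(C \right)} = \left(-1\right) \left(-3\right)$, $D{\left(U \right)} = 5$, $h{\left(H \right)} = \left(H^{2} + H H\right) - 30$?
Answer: $\frac{411826}{5} \approx 82365.0$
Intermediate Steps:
$h{\left(H \right)} = -30 + 2 H^{2}$ ($h{\left(H \right)} = \left(H^{2} + H^{2}\right) - 30 = 2 H^{2} - 30 = -30 + 2 H^{2}$)
$I{\left(C \right)} = 3$
$p{\left(u \right)} = 25 + 10 u^{2}$ ($p{\left(u \right)} = 5 \left(\left(u^{2} + u u\right) + 5\right) = 5 \left(\left(u^{2} + u^{2}\right) + 5\right) = 5 \left(2 u^{2} + 5\right) = 5 \left(5 + 2 u^{2}\right) = 25 + 10 u^{2}$)
$k{\left(O,M \right)} = - \frac{114}{5}$ ($k{\left(O,M \right)} = \frac{-82 - 32}{5} = \frac{1}{5} \left(-114\right) = - \frac{114}{5}$)
$h{\left(203 \right)} + k{\left(p{\left(I{\left(4 \right)} \right)},86 \right)} = \left(-30 + 2 \cdot 203^{2}\right) - \frac{114}{5} = \left(-30 + 2 \cdot 41209\right) - \frac{114}{5} = \left(-30 + 82418\right) - \frac{114}{5} = 82388 - \frac{114}{5} = \frac{411826}{5}$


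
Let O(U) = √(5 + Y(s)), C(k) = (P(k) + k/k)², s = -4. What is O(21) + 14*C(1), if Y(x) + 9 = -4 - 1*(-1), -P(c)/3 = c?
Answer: 56 + I*√7 ≈ 56.0 + 2.6458*I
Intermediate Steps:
P(c) = -3*c
Y(x) = -12 (Y(x) = -9 + (-4 - 1*(-1)) = -9 + (-4 + 1) = -9 - 3 = -12)
C(k) = (1 - 3*k)² (C(k) = (-3*k + k/k)² = (-3*k + 1)² = (1 - 3*k)²)
O(U) = I*√7 (O(U) = √(5 - 12) = √(-7) = I*√7)
O(21) + 14*C(1) = I*√7 + 14*(-1 + 3*1)² = I*√7 + 14*(-1 + 3)² = I*√7 + 14*2² = I*√7 + 14*4 = I*√7 + 56 = 56 + I*√7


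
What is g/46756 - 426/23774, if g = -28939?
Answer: -353956921/555788572 ≈ -0.63686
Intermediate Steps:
g/46756 - 426/23774 = -28939/46756 - 426/23774 = -28939*1/46756 - 426*1/23774 = -28939/46756 - 213/11887 = -353956921/555788572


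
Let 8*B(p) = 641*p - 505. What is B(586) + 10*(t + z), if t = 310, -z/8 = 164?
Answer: 294961/8 ≈ 36870.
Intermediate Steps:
z = -1312 (z = -8*164 = -1312)
B(p) = -505/8 + 641*p/8 (B(p) = (641*p - 505)/8 = (-505 + 641*p)/8 = -505/8 + 641*p/8)
B(586) + 10*(t + z) = (-505/8 + (641/8)*586) + 10*(310 - 1312) = (-505/8 + 187813/4) + 10*(-1002) = 375121/8 - 10020 = 294961/8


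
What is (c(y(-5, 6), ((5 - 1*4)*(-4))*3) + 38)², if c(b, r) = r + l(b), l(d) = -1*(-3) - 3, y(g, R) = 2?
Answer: 676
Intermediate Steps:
l(d) = 0 (l(d) = 3 - 3 = 0)
c(b, r) = r (c(b, r) = r + 0 = r)
(c(y(-5, 6), ((5 - 1*4)*(-4))*3) + 38)² = (((5 - 1*4)*(-4))*3 + 38)² = (((5 - 4)*(-4))*3 + 38)² = ((1*(-4))*3 + 38)² = (-4*3 + 38)² = (-12 + 38)² = 26² = 676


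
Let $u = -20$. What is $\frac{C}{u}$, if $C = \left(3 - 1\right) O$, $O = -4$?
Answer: $\frac{2}{5} \approx 0.4$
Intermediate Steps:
$C = -8$ ($C = \left(3 - 1\right) \left(-4\right) = 2 \left(-4\right) = -8$)
$\frac{C}{u} = - \frac{8}{-20} = \left(-8\right) \left(- \frac{1}{20}\right) = \frac{2}{5}$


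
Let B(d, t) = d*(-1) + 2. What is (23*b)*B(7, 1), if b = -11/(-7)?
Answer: -1265/7 ≈ -180.71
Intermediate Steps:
B(d, t) = 2 - d (B(d, t) = -d + 2 = 2 - d)
b = 11/7 (b = -11*(-⅐) = 11/7 ≈ 1.5714)
(23*b)*B(7, 1) = (23*(11/7))*(2 - 1*7) = 253*(2 - 7)/7 = (253/7)*(-5) = -1265/7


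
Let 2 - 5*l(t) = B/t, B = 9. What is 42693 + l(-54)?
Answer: 1280803/30 ≈ 42693.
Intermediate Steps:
l(t) = ⅖ - 9/(5*t)
42693 + l(-54) = 42693 + (⅕)*(-9 + 2*(-54))/(-54) = 42693 + (⅕)*(-1/54)*(-9 - 108) = 42693 + (⅕)*(-1/54)*(-117) = 42693 + 13/30 = 1280803/30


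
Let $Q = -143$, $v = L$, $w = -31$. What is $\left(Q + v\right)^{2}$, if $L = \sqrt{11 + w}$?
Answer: $20429 - 572 i \sqrt{5} \approx 20429.0 - 1279.0 i$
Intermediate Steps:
$L = 2 i \sqrt{5}$ ($L = \sqrt{11 - 31} = \sqrt{-20} = 2 i \sqrt{5} \approx 4.4721 i$)
$v = 2 i \sqrt{5} \approx 4.4721 i$
$\left(Q + v\right)^{2} = \left(-143 + 2 i \sqrt{5}\right)^{2}$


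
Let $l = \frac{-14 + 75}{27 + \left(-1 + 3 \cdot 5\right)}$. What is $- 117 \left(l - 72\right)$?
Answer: $\frac{338247}{41} \approx 8249.9$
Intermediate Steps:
$l = \frac{61}{41}$ ($l = \frac{61}{27 + \left(-1 + 15\right)} = \frac{61}{27 + 14} = \frac{61}{41} \approx 1.4878$)
$- 117 \left(l - 72\right) = - 117 \left(\frac{61}{41} - 72\right) = \left(-117\right) \left(- \frac{2891}{41}\right) = \frac{338247}{41}$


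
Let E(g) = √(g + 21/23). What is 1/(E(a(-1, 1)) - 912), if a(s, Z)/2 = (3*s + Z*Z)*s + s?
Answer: -20976/19130045 - √1541/19130045 ≈ -0.0010985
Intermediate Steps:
a(s, Z) = 2*s + 2*s*(Z² + 3*s) (a(s, Z) = 2*((3*s + Z*Z)*s + s) = 2*((3*s + Z²)*s + s) = 2*((Z² + 3*s)*s + s) = 2*(s*(Z² + 3*s) + s) = 2*(s + s*(Z² + 3*s)) = 2*s + 2*s*(Z² + 3*s))
E(g) = √(21/23 + g) (E(g) = √(g + 21*(1/23)) = √(g + 21/23) = √(21/23 + g))
1/(E(a(-1, 1)) - 912) = 1/(√(483 + 529*(2*(-1)*(1 + 1² + 3*(-1))))/23 - 912) = 1/(√(483 + 529*(2*(-1)*(1 + 1 - 3)))/23 - 912) = 1/(√(483 + 529*(2*(-1)*(-1)))/23 - 912) = 1/(√(483 + 529*2)/23 - 912) = 1/(√(483 + 1058)/23 - 912) = 1/(√1541/23 - 912) = 1/(-912 + √1541/23)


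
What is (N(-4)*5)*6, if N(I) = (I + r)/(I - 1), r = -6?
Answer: 60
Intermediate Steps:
N(I) = (-6 + I)/(-1 + I) (N(I) = (I - 6)/(I - 1) = (-6 + I)/(-1 + I))
(N(-4)*5)*6 = (((-6 - 4)/(-1 - 4))*5)*6 = ((-10/(-5))*5)*6 = (-⅕*(-10)*5)*6 = (2*5)*6 = 10*6 = 60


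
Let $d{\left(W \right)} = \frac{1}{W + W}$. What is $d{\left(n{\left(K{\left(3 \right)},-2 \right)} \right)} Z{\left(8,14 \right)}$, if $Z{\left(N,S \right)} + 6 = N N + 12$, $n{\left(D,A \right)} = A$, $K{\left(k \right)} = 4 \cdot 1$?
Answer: $- \frac{35}{2} \approx -17.5$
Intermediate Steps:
$K{\left(k \right)} = 4$
$d{\left(W \right)} = \frac{1}{2 W}$
$Z{\left(N,S \right)} = 6 + N^{2}$ ($Z{\left(N,S \right)} = -6 + \left(N N + 12\right) = -6 + \left(N^{2} + 12\right) = -6 + \left(12 + N^{2}\right) = 6 + N^{2}$)
$d{\left(n{\left(K{\left(3 \right)},-2 \right)} \right)} Z{\left(8,14 \right)} = \frac{1}{2 \left(-2\right)} \left(6 + 8^{2}\right) = \frac{1}{2} \left(- \frac{1}{2}\right) \left(6 + 64\right) = \left(- \frac{1}{4}\right) 70 = - \frac{35}{2}$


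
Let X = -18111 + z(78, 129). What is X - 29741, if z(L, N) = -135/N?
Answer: -2057681/43 ≈ -47853.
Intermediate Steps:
X = -778818/43 (X = -18111 - 135/129 = -18111 - 135*1/129 = -18111 - 45/43 = -778818/43 ≈ -18112.)
X - 29741 = -778818/43 - 29741 = -2057681/43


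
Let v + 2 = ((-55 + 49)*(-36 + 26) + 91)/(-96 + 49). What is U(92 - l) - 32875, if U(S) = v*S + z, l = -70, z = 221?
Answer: -1574428/47 ≈ -33498.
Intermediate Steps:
v = -245/47 (v = -2 + ((-55 + 49)*(-36 + 26) + 91)/(-96 + 49) = -2 + (-6*(-10) + 91)/(-47) = -2 + (60 + 91)*(-1/47) = -2 + 151*(-1/47) = -2 - 151/47 = -245/47 ≈ -5.2128)
U(S) = 221 - 245*S/47 (U(S) = -245*S/47 + 221 = 221 - 245*S/47)
U(92 - l) - 32875 = (221 - 245*(92 - 1*(-70))/47) - 32875 = (221 - 245*(92 + 70)/47) - 32875 = (221 - 245/47*162) - 32875 = (221 - 39690/47) - 32875 = -29303/47 - 32875 = -1574428/47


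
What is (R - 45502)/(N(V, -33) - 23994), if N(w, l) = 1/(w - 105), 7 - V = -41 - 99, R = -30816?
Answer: 3205356/1007747 ≈ 3.1807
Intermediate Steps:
V = 147 (V = 7 - (-41 - 99) = 7 - 1*(-140) = 7 + 140 = 147)
N(w, l) = 1/(-105 + w)
(R - 45502)/(N(V, -33) - 23994) = (-30816 - 45502)/(1/(-105 + 147) - 23994) = -76318/(1/42 - 23994) = -76318/(-1007747/42) = -76318*(-42/1007747) = 3205356/1007747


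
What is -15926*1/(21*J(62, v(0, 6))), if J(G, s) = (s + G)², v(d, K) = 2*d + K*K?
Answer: -7963/100842 ≈ -0.078965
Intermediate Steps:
v(d, K) = K² + 2*d (v(d, K) = 2*d + K² = K² + 2*d)
J(G, s) = (G + s)²
-15926*1/(21*J(62, v(0, 6))) = -15926*1/(21*(62 + (6² + 2*0))²) = -15926*1/(21*(62 + (36 + 0))²) = -15926*1/(21*(62 + 36)²) = -15926/(21*98²) = -15926/(21*9604) = -15926/201684 = -15926*1/201684 = -7963/100842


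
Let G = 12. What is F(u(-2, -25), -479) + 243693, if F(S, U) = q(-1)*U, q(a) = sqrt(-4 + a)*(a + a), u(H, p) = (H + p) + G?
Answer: 243693 + 958*I*sqrt(5) ≈ 2.4369e+5 + 2142.2*I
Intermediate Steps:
u(H, p) = 12 + H + p (u(H, p) = (H + p) + 12 = 12 + H + p)
q(a) = 2*a*sqrt(-4 + a) (q(a) = sqrt(-4 + a)*(2*a) = 2*a*sqrt(-4 + a))
F(S, U) = -2*I*U*sqrt(5) (F(S, U) = (2*(-1)*sqrt(-4 - 1))*U = (2*(-1)*sqrt(-5))*U = (2*(-1)*(I*sqrt(5)))*U = (-2*I*sqrt(5))*U = -2*I*U*sqrt(5))
F(u(-2, -25), -479) + 243693 = -2*I*(-479)*sqrt(5) + 243693 = 958*I*sqrt(5) + 243693 = 243693 + 958*I*sqrt(5)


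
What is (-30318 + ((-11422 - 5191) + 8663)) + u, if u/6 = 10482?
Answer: 24624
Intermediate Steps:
u = 62892 (u = 6*10482 = 62892)
(-30318 + ((-11422 - 5191) + 8663)) + u = (-30318 + ((-11422 - 5191) + 8663)) + 62892 = (-30318 + (-16613 + 8663)) + 62892 = (-30318 - 7950) + 62892 = -38268 + 62892 = 24624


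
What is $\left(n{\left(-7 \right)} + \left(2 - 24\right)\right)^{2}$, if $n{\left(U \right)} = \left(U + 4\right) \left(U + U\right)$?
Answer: $400$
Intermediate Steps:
$n{\left(U \right)} = 2 U \left(4 + U\right)$ ($n{\left(U \right)} = \left(4 + U\right) 2 U = 2 U \left(4 + U\right)$)
$\left(n{\left(-7 \right)} + \left(2 - 24\right)\right)^{2} = \left(2 \left(-7\right) \left(4 - 7\right) + \left(2 - 24\right)\right)^{2} = \left(2 \left(-7\right) \left(-3\right) + \left(2 - 24\right)\right)^{2} = \left(42 - 22\right)^{2} = 20^{2} = 400$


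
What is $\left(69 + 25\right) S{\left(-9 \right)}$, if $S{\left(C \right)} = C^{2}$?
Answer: $7614$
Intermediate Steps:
$\left(69 + 25\right) S{\left(-9 \right)} = \left(69 + 25\right) \left(-9\right)^{2} = 94 \cdot 81 = 7614$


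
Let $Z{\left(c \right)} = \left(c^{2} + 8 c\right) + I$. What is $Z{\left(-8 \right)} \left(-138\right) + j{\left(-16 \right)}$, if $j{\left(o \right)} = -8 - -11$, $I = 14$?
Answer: $-1929$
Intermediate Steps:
$j{\left(o \right)} = 3$ ($j{\left(o \right)} = -8 + 11 = 3$)
$Z{\left(c \right)} = 14 + c^{2} + 8 c$ ($Z{\left(c \right)} = \left(c^{2} + 8 c\right) + 14 = 14 + c^{2} + 8 c$)
$Z{\left(-8 \right)} \left(-138\right) + j{\left(-16 \right)} = \left(14 + \left(-8\right)^{2} + 8 \left(-8\right)\right) \left(-138\right) + 3 = \left(14 + 64 - 64\right) \left(-138\right) + 3 = 14 \left(-138\right) + 3 = -1932 + 3 = -1929$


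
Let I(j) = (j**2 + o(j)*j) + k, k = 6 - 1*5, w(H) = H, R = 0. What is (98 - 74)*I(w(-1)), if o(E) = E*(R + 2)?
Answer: 96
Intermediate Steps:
o(E) = 2*E (o(E) = E*(0 + 2) = E*2 = 2*E)
k = 1 (k = 6 - 5 = 1)
I(j) = 1 + 3*j**2 (I(j) = (j**2 + (2*j)*j) + 1 = (j**2 + 2*j**2) + 1 = 3*j**2 + 1 = 1 + 3*j**2)
(98 - 74)*I(w(-1)) = (98 - 74)*(1 + 3*(-1)**2) = 24*(1 + 3*1) = 24*(1 + 3) = 24*4 = 96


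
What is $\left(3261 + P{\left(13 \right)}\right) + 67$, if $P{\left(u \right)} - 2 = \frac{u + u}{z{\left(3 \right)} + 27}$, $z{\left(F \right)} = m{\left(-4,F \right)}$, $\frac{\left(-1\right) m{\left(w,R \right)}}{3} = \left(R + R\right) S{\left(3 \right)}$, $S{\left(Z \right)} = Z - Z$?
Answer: $\frac{89936}{27} \approx 3331.0$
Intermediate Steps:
$S{\left(Z \right)} = 0$
$m{\left(w,R \right)} = 0$ ($m{\left(w,R \right)} = - 3 \left(R + R\right) 0 = - 3 \cdot 2 R 0 = \left(-3\right) 0 = 0$)
$z{\left(F \right)} = 0$
$P{\left(u \right)} = 2 + \frac{2 u}{27}$ ($P{\left(u \right)} = 2 + \frac{u + u}{0 + 27} = 2 + \frac{2 u}{27}$)
$\left(3261 + P{\left(13 \right)}\right) + 67 = \left(3261 + \left(2 + \frac{2}{27} \cdot 13\right)\right) + 67 = \left(3261 + \left(2 + \frac{26}{27}\right)\right) + 67 = \left(3261 + \frac{80}{27}\right) + 67 = \frac{88127}{27} + 67 = \frac{89936}{27}$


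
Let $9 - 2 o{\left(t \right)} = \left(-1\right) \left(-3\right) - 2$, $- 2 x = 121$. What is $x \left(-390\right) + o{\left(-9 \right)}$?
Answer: $23599$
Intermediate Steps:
$x = - \frac{121}{2}$ ($x = \left(- \frac{1}{2}\right) 121 = - \frac{121}{2} \approx -60.5$)
$o{\left(t \right)} = 4$ ($o{\left(t \right)} = \frac{9}{2} - \frac{\left(-1\right) \left(-3\right) - 2}{2} = \frac{9}{2} - \frac{3 - 2}{2} = \frac{9}{2} - \frac{1}{2} = 4$)
$x \left(-390\right) + o{\left(-9 \right)} = \left(- \frac{121}{2}\right) \left(-390\right) + 4 = 23595 + 4 = 23599$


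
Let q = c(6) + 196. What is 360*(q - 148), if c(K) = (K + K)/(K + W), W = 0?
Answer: 18000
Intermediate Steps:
c(K) = 2 (c(K) = (K + K)/(K + 0) = (2*K)/K = 2)
q = 198 (q = 2 + 196 = 198)
360*(q - 148) = 360*(198 - 148) = 360*50 = 18000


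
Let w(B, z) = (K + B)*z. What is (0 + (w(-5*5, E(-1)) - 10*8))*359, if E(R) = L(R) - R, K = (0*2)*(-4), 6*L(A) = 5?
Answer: -271045/6 ≈ -45174.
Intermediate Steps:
L(A) = ⅚ (L(A) = (⅙)*5 = ⅚)
K = 0 (K = 0*(-4) = 0)
E(R) = ⅚ - R
w(B, z) = B*z (w(B, z) = (0 + B)*z = B*z)
(0 + (w(-5*5, E(-1)) - 10*8))*359 = (0 + ((-5*5)*(⅚ - 1*(-1)) - 10*8))*359 = (0 + (-25*(⅚ + 1) - 80))*359 = (0 + (-25*11/6 - 80))*359 = (0 + (-275/6 - 80))*359 = (0 - 755/6)*359 = -755/6*359 = -271045/6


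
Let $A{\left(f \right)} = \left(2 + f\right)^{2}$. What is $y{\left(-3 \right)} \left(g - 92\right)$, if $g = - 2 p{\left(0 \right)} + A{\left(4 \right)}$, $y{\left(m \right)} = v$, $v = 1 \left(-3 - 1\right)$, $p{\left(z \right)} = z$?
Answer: $224$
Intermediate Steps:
$v = -4$ ($v = 1 \left(-4\right) = -4$)
$y{\left(m \right)} = -4$
$g = 36$ ($g = \left(-2\right) 0 + \left(2 + 4\right)^{2} = 0 + 6^{2} = 0 + 36 = 36$)
$y{\left(-3 \right)} \left(g - 92\right) = - 4 \left(36 - 92\right) = \left(-4\right) \left(-56\right) = 224$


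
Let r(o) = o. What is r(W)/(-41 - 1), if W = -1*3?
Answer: 1/14 ≈ 0.071429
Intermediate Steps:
W = -3
r(W)/(-41 - 1) = -3/(-41 - 1) = -3/(-42) = -1/42*(-3) = 1/14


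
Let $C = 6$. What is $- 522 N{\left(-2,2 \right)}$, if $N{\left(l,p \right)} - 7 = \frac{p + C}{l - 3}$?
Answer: $- \frac{14094}{5} \approx -2818.8$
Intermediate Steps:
$N{\left(l,p \right)} = 7 + \frac{6 + p}{-3 + l}$ ($N{\left(l,p \right)} = 7 + \frac{p + 6}{l - 3} = 7 + \frac{6 + p}{-3 + l}$)
$- 522 N{\left(-2,2 \right)} = - 522 \frac{-15 + 2 + 7 \left(-2\right)}{-3 - 2} = - 522 \frac{-15 + 2 - 14}{-5} = - 522 \left(\left(- \frac{1}{5}\right) \left(-27\right)\right) = \left(-522\right) \frac{27}{5} = - \frac{14094}{5}$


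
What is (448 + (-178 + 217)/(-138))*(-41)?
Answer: -844395/46 ≈ -18356.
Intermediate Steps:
(448 + (-178 + 217)/(-138))*(-41) = (448 + 39*(-1/138))*(-41) = (448 - 13/46)*(-41) = (20595/46)*(-41) = -844395/46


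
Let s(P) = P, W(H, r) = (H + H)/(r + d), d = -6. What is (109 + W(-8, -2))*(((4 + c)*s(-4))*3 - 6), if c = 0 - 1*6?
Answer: 1998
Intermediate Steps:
W(H, r) = 2*H/(-6 + r) (W(H, r) = (H + H)/(r - 6) = (2*H)/(-6 + r) = 2*H/(-6 + r))
c = -6 (c = 0 - 6 = -6)
(109 + W(-8, -2))*(((4 + c)*s(-4))*3 - 6) = (109 + 2*(-8)/(-6 - 2))*(((4 - 6)*(-4))*3 - 6) = (109 + 2*(-8)/(-8))*(-2*(-4)*3 - 6) = (109 + 2*(-8)*(-⅛))*(8*3 - 6) = (109 + 2)*(24 - 6) = 111*18 = 1998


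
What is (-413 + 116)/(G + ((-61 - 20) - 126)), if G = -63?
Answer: 11/10 ≈ 1.1000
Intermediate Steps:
(-413 + 116)/(G + ((-61 - 20) - 126)) = (-413 + 116)/(-63 + ((-61 - 20) - 126)) = -297/(-63 + (-81 - 126)) = -297/(-63 - 207) = -297/(-270) = -297*(-1/270) = 11/10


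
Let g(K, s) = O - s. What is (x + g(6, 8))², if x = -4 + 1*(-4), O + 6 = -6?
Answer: 784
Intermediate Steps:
O = -12 (O = -6 - 6 = -12)
x = -8 (x = -4 - 4 = -8)
g(K, s) = -12 - s
(x + g(6, 8))² = (-8 + (-12 - 1*8))² = (-8 + (-12 - 8))² = (-8 - 20)² = (-28)² = 784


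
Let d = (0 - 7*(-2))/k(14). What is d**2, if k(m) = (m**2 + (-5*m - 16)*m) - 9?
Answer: 196/1034289 ≈ 0.00018950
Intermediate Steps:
k(m) = -9 + m**2 + m*(-16 - 5*m) (k(m) = (m**2 + (-16 - 5*m)*m) - 9 = (m**2 + m*(-16 - 5*m)) - 9 = -9 + m**2 + m*(-16 - 5*m))
d = -14/1017 (d = (0 - 7*(-2))/(-9 - 16*14 - 4*14**2) = (0 + 14)/(-9 - 224 - 4*196) = 14/(-9 - 224 - 784) = 14/(-1017) = 14*(-1/1017) = -14/1017 ≈ -0.013766)
d**2 = (-14/1017)**2 = 196/1034289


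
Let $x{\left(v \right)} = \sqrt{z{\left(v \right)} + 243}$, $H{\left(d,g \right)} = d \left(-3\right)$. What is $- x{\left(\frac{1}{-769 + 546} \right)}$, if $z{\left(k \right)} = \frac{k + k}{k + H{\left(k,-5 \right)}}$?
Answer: $- 11 \sqrt{2} \approx -15.556$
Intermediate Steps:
$H{\left(d,g \right)} = - 3 d$
$z{\left(k \right)} = -1$ ($z{\left(k \right)} = \frac{k + k}{k - 3 k} = \frac{2 k}{\left(-2\right) k} = 2 k \left(- \frac{1}{2 k}\right) = -1$)
$x{\left(v \right)} = 11 \sqrt{2}$ ($x{\left(v \right)} = \sqrt{-1 + 243} = \sqrt{242} = 11 \sqrt{2}$)
$- x{\left(\frac{1}{-769 + 546} \right)} = - 11 \sqrt{2}$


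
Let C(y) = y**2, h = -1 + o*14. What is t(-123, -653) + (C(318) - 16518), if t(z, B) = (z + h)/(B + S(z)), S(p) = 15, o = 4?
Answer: 26989348/319 ≈ 84606.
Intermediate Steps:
h = 55 (h = -1 + 4*14 = -1 + 56 = 55)
t(z, B) = (55 + z)/(15 + B) (t(z, B) = (z + 55)/(B + 15) = (55 + z)/(15 + B))
t(-123, -653) + (C(318) - 16518) = (55 - 123)/(15 - 653) + (318**2 - 16518) = -68/(-638) + (101124 - 16518) = -1/638*(-68) + 84606 = 34/319 + 84606 = 26989348/319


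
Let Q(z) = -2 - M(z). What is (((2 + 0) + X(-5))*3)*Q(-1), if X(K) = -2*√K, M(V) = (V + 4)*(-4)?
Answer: 60 - 60*I*√5 ≈ 60.0 - 134.16*I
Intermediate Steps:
M(V) = -16 - 4*V (M(V) = (4 + V)*(-4) = -16 - 4*V)
Q(z) = 14 + 4*z (Q(z) = -2 - (-16 - 4*z) = -2 + (16 + 4*z) = 14 + 4*z)
(((2 + 0) + X(-5))*3)*Q(-1) = (((2 + 0) - 2*I*√5)*3)*(14 + 4*(-1)) = ((2 - 2*I*√5)*3)*(14 - 4) = ((2 - 2*I*√5)*3)*10 = (6 - 6*I*√5)*10 = 60 - 60*I*√5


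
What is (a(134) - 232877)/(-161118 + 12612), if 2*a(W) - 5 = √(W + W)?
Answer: 465749/297012 - √67/148506 ≈ 1.5681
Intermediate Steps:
a(W) = 5/2 + √2*√W/2 (a(W) = 5/2 + √(W + W)/2 = 5/2 + √(2*W)/2 = 5/2 + (√2*√W)/2 = 5/2 + √2*√W/2)
(a(134) - 232877)/(-161118 + 12612) = ((5/2 + √2*√134/2) - 232877)/(-161118 + 12612) = ((5/2 + √67) - 232877)/(-148506) = (-465749/2 + √67)*(-1/148506) = 465749/297012 - √67/148506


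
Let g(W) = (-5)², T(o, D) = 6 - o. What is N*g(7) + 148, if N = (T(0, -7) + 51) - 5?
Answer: 1448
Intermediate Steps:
N = 52 (N = ((6 - 1*0) + 51) - 5 = ((6 + 0) + 51) - 5 = (6 + 51) - 5 = 57 - 5 = 52)
g(W) = 25
N*g(7) + 148 = 52*25 + 148 = 1300 + 148 = 1448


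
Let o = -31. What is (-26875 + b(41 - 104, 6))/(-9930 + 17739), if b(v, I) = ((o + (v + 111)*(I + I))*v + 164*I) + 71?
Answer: -60155/7809 ≈ -7.7033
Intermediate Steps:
b(v, I) = 71 + 164*I + v*(-31 + 2*I*(111 + v)) (b(v, I) = ((-31 + (v + 111)*(I + I))*v + 164*I) + 71 = ((-31 + (111 + v)*(2*I))*v + 164*I) + 71 = ((-31 + 2*I*(111 + v))*v + 164*I) + 71 = (v*(-31 + 2*I*(111 + v)) + 164*I) + 71 = (164*I + v*(-31 + 2*I*(111 + v))) + 71 = 71 + 164*I + v*(-31 + 2*I*(111 + v)))
(-26875 + b(41 - 104, 6))/(-9930 + 17739) = (-26875 + (71 - 31*(41 - 104) + 164*6 + 2*6*(41 - 104)² + 222*6*(41 - 104)))/(-9930 + 17739) = (-26875 + (71 - 31*(-63) + 984 + 2*6*(-63)² + 222*6*(-63)))/7809 = (-26875 + (71 + 1953 + 984 + 2*6*3969 - 83916))*(1/7809) = (-26875 + (71 + 1953 + 984 + 47628 - 83916))*(1/7809) = (-26875 - 33280)*(1/7809) = -60155*1/7809 = -60155/7809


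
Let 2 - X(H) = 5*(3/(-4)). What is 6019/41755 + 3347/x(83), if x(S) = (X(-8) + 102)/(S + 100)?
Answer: 102302511209/17996405 ≈ 5684.6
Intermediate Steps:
X(H) = 23/4 (X(H) = 2 - 5*3/(-4) = 2 - 5*3*(-¼) = 2 - 5*(-3)/4 = 2 - 1*(-15/4) = 2 + 15/4 = 23/4)
x(S) = 431/(4*(100 + S)) (x(S) = (23/4 + 102)/(S + 100) = 431/(4*(100 + S)))
6019/41755 + 3347/x(83) = 6019/41755 + 3347/((431/(4*(100 + 83)))) = 6019*(1/41755) + 3347/(((431/4)/183)) = 6019/41755 + 3347/(((431/4)*(1/183))) = 6019/41755 + 3347/(431/732) = 6019/41755 + 3347*(732/431) = 6019/41755 + 2450004/431 = 102302511209/17996405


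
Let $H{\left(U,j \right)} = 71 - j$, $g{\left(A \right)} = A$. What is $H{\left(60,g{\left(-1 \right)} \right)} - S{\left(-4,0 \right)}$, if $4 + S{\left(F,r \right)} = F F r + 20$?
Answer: $56$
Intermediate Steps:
$S{\left(F,r \right)} = 16 + r F^{2}$ ($S{\left(F,r \right)} = -4 + \left(F F r + 20\right) = -4 + \left(F^{2} r + 20\right) = -4 + \left(r F^{2} + 20\right) = -4 + \left(20 + r F^{2}\right) = 16 + r F^{2}$)
$H{\left(60,g{\left(-1 \right)} \right)} - S{\left(-4,0 \right)} = \left(71 - -1\right) - \left(16 + 0 \left(-4\right)^{2}\right) = \left(71 + 1\right) - \left(16 + 0 \cdot 16\right) = 72 - \left(16 + 0\right) = 72 - 16 = 56$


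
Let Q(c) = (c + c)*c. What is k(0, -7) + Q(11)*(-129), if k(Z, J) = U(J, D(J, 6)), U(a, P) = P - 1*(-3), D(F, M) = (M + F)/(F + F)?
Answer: -437009/14 ≈ -31215.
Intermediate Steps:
Q(c) = 2*c² (Q(c) = (2*c)*c = 2*c²)
D(F, M) = (F + M)/(2*F) (D(F, M) = (F + M)/((2*F)) = (F + M)*(1/(2*F)) = (F + M)/(2*F))
U(a, P) = 3 + P (U(a, P) = P + 3 = 3 + P)
k(Z, J) = 3 + (6 + J)/(2*J) (k(Z, J) = 3 + (J + 6)/(2*J) = 3 + (6 + J)/(2*J))
k(0, -7) + Q(11)*(-129) = (7/2 + 3/(-7)) + (2*11²)*(-129) = (7/2 + 3*(-⅐)) + (2*121)*(-129) = (7/2 - 3/7) + 242*(-129) = 43/14 - 31218 = -437009/14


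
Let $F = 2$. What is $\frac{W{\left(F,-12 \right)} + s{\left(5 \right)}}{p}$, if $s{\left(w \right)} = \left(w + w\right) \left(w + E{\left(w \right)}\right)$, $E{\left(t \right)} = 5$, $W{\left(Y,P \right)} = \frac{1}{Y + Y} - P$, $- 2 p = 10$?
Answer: $- \frac{449}{20} \approx -22.45$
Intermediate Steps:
$p = -5$ ($p = \left(- \frac{1}{2}\right) 10 = -5$)
$W{\left(Y,P \right)} = \frac{1}{2 Y} - P$
$s{\left(w \right)} = 2 w \left(5 + w\right)$ ($s{\left(w \right)} = \left(w + w\right) \left(w + 5\right) = 2 w \left(5 + w\right)$)
$\frac{W{\left(F,-12 \right)} + s{\left(5 \right)}}{p} = \frac{\left(\frac{1}{2 \cdot 2} - -12\right) + 2 \cdot 5 \left(5 + 5\right)}{-5} = - \frac{\left(\frac{1}{2} \cdot \frac{1}{2} + 12\right) + 2 \cdot 5 \cdot 10}{5} = - \frac{\left(\frac{1}{4} + 12\right) + 100}{5} = - \frac{\frac{49}{4} + 100}{5} = \left(- \frac{1}{5}\right) \frac{449}{4} = - \frac{449}{20}$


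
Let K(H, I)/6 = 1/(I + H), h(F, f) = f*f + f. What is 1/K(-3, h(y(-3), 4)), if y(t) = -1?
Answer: 17/6 ≈ 2.8333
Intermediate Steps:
h(F, f) = f + f² (h(F, f) = f² + f = f + f²)
K(H, I) = 6/(H + I) (K(H, I) = 6/(I + H) = 6/(H + I))
1/K(-3, h(y(-3), 4)) = 1/(6/(-3 + 4*(1 + 4))) = 1/(6/(-3 + 4*5)) = 1/(6/(-3 + 20)) = 1/(6/17) = 17/6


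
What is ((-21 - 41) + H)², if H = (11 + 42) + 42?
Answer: 1089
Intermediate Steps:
H = 95 (H = 53 + 42 = 95)
((-21 - 41) + H)² = ((-21 - 41) + 95)² = (-62 + 95)² = 33² = 1089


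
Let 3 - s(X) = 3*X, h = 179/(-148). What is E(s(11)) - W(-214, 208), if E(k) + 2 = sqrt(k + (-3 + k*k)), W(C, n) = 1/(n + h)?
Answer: -61358/30605 + 17*sqrt(3) ≈ 27.440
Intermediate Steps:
h = -179/148 (h = 179*(-1/148) = -179/148 ≈ -1.2095)
W(C, n) = 1/(-179/148 + n) (W(C, n) = 1/(n - 179/148) = 1/(-179/148 + n))
s(X) = 3 - 3*X
E(k) = -2 + sqrt(-3 + k + k**2) (E(k) = -2 + sqrt(k + (-3 + k*k)) = -2 + sqrt(k + (-3 + k**2)) = -2 + sqrt(-3 + k + k**2))
E(s(11)) - W(-214, 208) = (-2 + sqrt(-3 + (3 - 3*11) + (3 - 3*11)**2)) - 148/(-179 + 148*208) = (-2 + sqrt(-3 + (3 - 33) + (3 - 33)**2)) - 148/(-179 + 30784) = (-2 + sqrt(-3 - 30 + (-30)**2)) - 148/30605 = (-2 + sqrt(-3 - 30 + 900)) - 148/30605 = (-2 + sqrt(867)) - 1*148/30605 = (-2 + 17*sqrt(3)) - 148/30605 = -61358/30605 + 17*sqrt(3)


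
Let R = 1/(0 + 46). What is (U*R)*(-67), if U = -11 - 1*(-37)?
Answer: -871/23 ≈ -37.870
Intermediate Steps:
R = 1/46 ≈ 0.021739
U = 26 (U = -11 + 37 = 26)
(U*R)*(-67) = (26*(1/46))*(-67) = (13/23)*(-67) = -871/23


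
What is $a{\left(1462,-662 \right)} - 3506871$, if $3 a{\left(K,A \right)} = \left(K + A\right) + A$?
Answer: $-3506825$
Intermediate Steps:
$a{\left(K,A \right)} = \frac{K}{3} + \frac{2 A}{3}$ ($a{\left(K,A \right)} = \frac{\left(K + A\right) + A}{3} = \frac{\left(A + K\right) + A}{3} = \frac{K + 2 A}{3} = \frac{K}{3} + \frac{2 A}{3}$)
$a{\left(1462,-662 \right)} - 3506871 = \left(\frac{1}{3} \cdot 1462 + \frac{2}{3} \left(-662\right)\right) - 3506871 = \left(\frac{1462}{3} - \frac{1324}{3}\right) - 3506871 = 46 - 3506871 = -3506825$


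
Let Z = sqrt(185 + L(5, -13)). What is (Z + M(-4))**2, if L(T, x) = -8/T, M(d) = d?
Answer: (20 - sqrt(4585))**2/25 ≈ 91.060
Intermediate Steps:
Z = sqrt(4585)/5 (Z = sqrt(185 - 8/5) = sqrt(917/5) = sqrt(4585)/5 ≈ 13.543)
(Z + M(-4))**2 = (sqrt(4585)/5 - 4)**2 = (-4 + sqrt(4585)/5)**2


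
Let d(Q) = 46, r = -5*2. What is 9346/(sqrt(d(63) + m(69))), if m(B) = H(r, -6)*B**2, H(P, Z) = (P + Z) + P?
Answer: -4673*I*sqrt(30935)/30935 ≈ -26.569*I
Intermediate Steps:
r = -10
H(P, Z) = Z + 2*P
m(B) = -26*B**2 (m(B) = (-6 + 2*(-10))*B**2 = (-6 - 20)*B**2 = -26*B**2)
9346/(sqrt(d(63) + m(69))) = 9346/(sqrt(46 - 26*69**2)) = 9346/(sqrt(46 - 26*4761)) = 9346/(sqrt(46 - 123786)) = 9346/(sqrt(-123740)) = 9346/((2*I*sqrt(30935))) = 9346*(-I*sqrt(30935)/61870) = -4673*I*sqrt(30935)/30935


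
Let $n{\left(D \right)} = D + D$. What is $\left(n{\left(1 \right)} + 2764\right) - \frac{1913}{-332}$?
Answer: $\frac{920225}{332} \approx 2771.8$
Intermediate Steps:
$n{\left(D \right)} = 2 D$
$\left(n{\left(1 \right)} + 2764\right) - \frac{1913}{-332} = \left(2 \cdot 1 + 2764\right) - \frac{1913}{-332} = \left(2 + 2764\right) - - \frac{1913}{332} = 2766 + \frac{1913}{332} = \frac{920225}{332}$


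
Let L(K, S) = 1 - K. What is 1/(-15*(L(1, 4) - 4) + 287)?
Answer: 1/347 ≈ 0.0028818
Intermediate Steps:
1/(-15*(L(1, 4) - 4) + 287) = 1/(-15*((1 - 1*1) - 4) + 287) = 1/(-15*((1 - 1) - 4) + 287) = 1/(-15*(0 - 4) + 287) = 1/(-15*(-4) + 287) = 1/(60 + 287) = 1/347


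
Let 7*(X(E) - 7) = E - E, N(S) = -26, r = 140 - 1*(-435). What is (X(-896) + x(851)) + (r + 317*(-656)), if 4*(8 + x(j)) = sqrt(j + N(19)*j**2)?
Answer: -207378 + 5*I*sqrt(753135)/4 ≈ -2.0738e+5 + 1084.8*I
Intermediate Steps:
r = 575 (r = 140 + 435 = 575)
X(E) = 7 (X(E) = 7 + (E - E)/7 = 7 + (1/7)*0 = 7 + 0 = 7)
x(j) = -8 + sqrt(j - 26*j**2)/4
(X(-896) + x(851)) + (r + 317*(-656)) = (7 + (-8 + sqrt(851*(1 - 26*851))/4)) + (575 + 317*(-656)) = (7 + (-8 + sqrt(851*(1 - 22126))/4)) + (575 - 207952) = (7 + (-8 + sqrt(851*(-22125))/4)) - 207377 = (7 + (-8 + sqrt(-18828375)/4)) - 207377 = (7 + (-8 + (5*I*sqrt(753135))/4)) - 207377 = (7 + (-8 + 5*I*sqrt(753135)/4)) - 207377 = (-1 + 5*I*sqrt(753135)/4) - 207377 = -207378 + 5*I*sqrt(753135)/4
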